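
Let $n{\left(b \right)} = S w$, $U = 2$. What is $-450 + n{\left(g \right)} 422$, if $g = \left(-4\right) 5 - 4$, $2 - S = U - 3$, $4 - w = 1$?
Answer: $3348$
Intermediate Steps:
$w = 3$ ($w = 4 - 1 = 3$)
$S = 3$ ($S = 2 - \left(2 - 3\right) = 2 - -1 = 2 + 1 = 3$)
$g = -24$ ($g = -20 - 4 = -24$)
$n{\left(b \right)} = 9$ ($n{\left(b \right)} = 3 \cdot 3 = 9$)
$-450 + n{\left(g \right)} 422 = -450 + 9 \cdot 422 = -450 + 3798 = 3348$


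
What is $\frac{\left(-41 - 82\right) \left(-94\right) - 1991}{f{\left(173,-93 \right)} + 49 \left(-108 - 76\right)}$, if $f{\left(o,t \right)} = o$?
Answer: $- \frac{9571}{8843} \approx -1.0823$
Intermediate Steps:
$\frac{\left(-41 - 82\right) \left(-94\right) - 1991}{f{\left(173,-93 \right)} + 49 \left(-108 - 76\right)} = \frac{\left(-41 - 82\right) \left(-94\right) - 1991}{173 + 49 \left(-108 - 76\right)} = \frac{\left(-123\right) \left(-94\right) - 1991}{173 + 49 \left(-184\right)} = \frac{11562 - 1991}{173 - 9016} = \frac{9571}{-8843} = 9571 \left(- \frac{1}{8843}\right) = - \frac{9571}{8843}$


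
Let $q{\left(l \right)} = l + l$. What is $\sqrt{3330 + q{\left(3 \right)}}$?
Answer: $2 \sqrt{834} \approx 57.758$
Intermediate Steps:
$q{\left(l \right)} = 2 l$
$\sqrt{3330 + q{\left(3 \right)}} = \sqrt{3330 + 2 \cdot 3} = \sqrt{3330 + 6} = \sqrt{3336} = 2 \sqrt{834}$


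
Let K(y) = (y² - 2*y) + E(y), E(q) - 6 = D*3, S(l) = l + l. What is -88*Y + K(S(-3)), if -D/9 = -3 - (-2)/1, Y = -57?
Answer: 5097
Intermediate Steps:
S(l) = 2*l
D = 9 (D = -9*(-3 - (-2)/1) = -9*(-3 - (-2)) = -9*(-3 - 1*(-2)) = -9*(-3 + 2) = -9*(-1) = 9)
E(q) = 33 (E(q) = 6 + 9*3 = 6 + 27 = 33)
K(y) = 33 + y² - 2*y (K(y) = (y² - 2*y) + 33 = 33 + y² - 2*y)
-88*Y + K(S(-3)) = -88*(-57) + (33 + (2*(-3))² - 4*(-3)) = 5016 + (33 + (-6)² - 2*(-6)) = 5016 + (33 + 36 + 12) = 5016 + 81 = 5097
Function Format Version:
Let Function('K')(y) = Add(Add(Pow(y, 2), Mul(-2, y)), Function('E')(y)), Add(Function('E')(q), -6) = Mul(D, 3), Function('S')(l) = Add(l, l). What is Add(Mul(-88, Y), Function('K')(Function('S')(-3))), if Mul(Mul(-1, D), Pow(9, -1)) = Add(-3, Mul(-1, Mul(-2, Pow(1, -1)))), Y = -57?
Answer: 5097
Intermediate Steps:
Function('S')(l) = Mul(2, l)
D = 9 (D = Mul(-9, Add(-3, Mul(-1, Mul(-2, Pow(1, -1))))) = Mul(-9, Add(-3, Mul(-1, Mul(-2, 1)))) = Mul(-9, Add(-3, Mul(-1, -2))) = Mul(-9, Add(-3, 2)) = Mul(-9, -1) = 9)
Function('E')(q) = 33 (Function('E')(q) = Add(6, Mul(9, 3)) = Add(6, 27) = 33)
Function('K')(y) = Add(33, Pow(y, 2), Mul(-2, y)) (Function('K')(y) = Add(Add(Pow(y, 2), Mul(-2, y)), 33) = Add(33, Pow(y, 2), Mul(-2, y)))
Add(Mul(-88, Y), Function('K')(Function('S')(-3))) = Add(Mul(-88, -57), Add(33, Pow(Mul(2, -3), 2), Mul(-2, Mul(2, -3)))) = Add(5016, Add(33, Pow(-6, 2), Mul(-2, -6))) = Add(5016, Add(33, 36, 12)) = Add(5016, 81) = 5097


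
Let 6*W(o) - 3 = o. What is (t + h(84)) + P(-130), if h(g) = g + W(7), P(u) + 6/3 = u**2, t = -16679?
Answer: 914/3 ≈ 304.67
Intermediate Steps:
W(o) = 1/2 + o/6
P(u) = -2 + u**2
h(g) = 5/3 + g (h(g) = g + (1/2 + (1/6)*7) = g + (1/2 + 7/6) = g + 5/3 = 5/3 + g)
(t + h(84)) + P(-130) = (-16679 + (5/3 + 84)) + (-2 + (-130)**2) = (-16679 + 257/3) + (-2 + 16900) = -49780/3 + 16898 = 914/3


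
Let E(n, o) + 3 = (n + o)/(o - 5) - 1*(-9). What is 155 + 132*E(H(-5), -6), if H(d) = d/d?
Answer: 1007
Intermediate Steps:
H(d) = 1
E(n, o) = 6 + (n + o)/(-5 + o) (E(n, o) = -3 + ((n + o)/(o - 5) - 1*(-9)) = -3 + ((n + o)/(-5 + o) + 9) = -3 + (9 + (n + o)/(-5 + o)) = 6 + (n + o)/(-5 + o))
155 + 132*E(H(-5), -6) = 155 + 132*((-30 + 1 + 7*(-6))/(-5 - 6)) = 155 + 132*((-30 + 1 - 42)/(-11)) = 155 + 132*(-1/11*(-71)) = 155 + 132*(71/11) = 155 + 852 = 1007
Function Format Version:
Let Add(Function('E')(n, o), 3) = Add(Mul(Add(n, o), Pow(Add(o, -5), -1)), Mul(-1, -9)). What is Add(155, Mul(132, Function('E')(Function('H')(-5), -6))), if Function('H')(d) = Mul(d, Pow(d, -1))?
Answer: 1007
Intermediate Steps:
Function('H')(d) = 1
Function('E')(n, o) = Add(6, Mul(Pow(Add(-5, o), -1), Add(n, o))) (Function('E')(n, o) = Add(-3, Add(Mul(Add(n, o), Pow(Add(o, -5), -1)), Mul(-1, -9))) = Add(-3, Add(Mul(Add(n, o), Pow(Add(-5, o), -1)), 9)) = Add(-3, Add(Mul(Pow(Add(-5, o), -1), Add(n, o)), 9)) = Add(-3, Add(9, Mul(Pow(Add(-5, o), -1), Add(n, o)))) = Add(6, Mul(Pow(Add(-5, o), -1), Add(n, o))))
Add(155, Mul(132, Function('E')(Function('H')(-5), -6))) = Add(155, Mul(132, Mul(Pow(Add(-5, -6), -1), Add(-30, 1, Mul(7, -6))))) = Add(155, Mul(132, Mul(Pow(-11, -1), Add(-30, 1, -42)))) = Add(155, Mul(132, Mul(Rational(-1, 11), -71))) = Add(155, Mul(132, Rational(71, 11))) = Add(155, 852) = 1007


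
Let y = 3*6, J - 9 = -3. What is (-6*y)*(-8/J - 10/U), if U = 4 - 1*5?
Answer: -936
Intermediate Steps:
J = 6 (J = 9 - 3 = 6)
U = -1 (U = 4 - 5 = -1)
y = 18
(-6*y)*(-8/J - 10/U) = (-6*18)*(-8/6 - 10/(-1)) = -108*(-8*1/6 - 10*(-1)) = -108*(-4/3 + 10) = -108*26/3 = -936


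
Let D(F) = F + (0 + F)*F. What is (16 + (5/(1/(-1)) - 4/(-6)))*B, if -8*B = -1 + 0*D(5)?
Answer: 35/24 ≈ 1.4583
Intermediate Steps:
D(F) = F + F² (D(F) = F + F*F = F + F²)
B = ⅛ (B = -(-1 + 0*(5*(1 + 5)))/8 = -(-1 + 0*(5*6))/8 = -(-1 + 0*30)/8 = -(-1 + 0)/8 = -⅛*(-1) = ⅛ ≈ 0.12500)
(16 + (5/(1/(-1)) - 4/(-6)))*B = (16 + (5/(1/(-1)) - 4/(-6)))*(⅛) = (16 + (5/(-1) - 4*(-⅙)))*(⅛) = (16 + (5*(-1) + ⅔))*(⅛) = (16 + (-5 + ⅔))*(⅛) = (16 - 13/3)*(⅛) = (35/3)*(⅛) = 35/24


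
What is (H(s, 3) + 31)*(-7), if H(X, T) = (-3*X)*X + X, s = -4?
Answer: 147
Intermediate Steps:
H(X, T) = X - 3*X**2 (H(X, T) = -3*X**2 + X = X - 3*X**2)
(H(s, 3) + 31)*(-7) = (-4*(1 - 3*(-4)) + 31)*(-7) = (-4*(1 + 12) + 31)*(-7) = (-4*13 + 31)*(-7) = (-52 + 31)*(-7) = -21*(-7) = 147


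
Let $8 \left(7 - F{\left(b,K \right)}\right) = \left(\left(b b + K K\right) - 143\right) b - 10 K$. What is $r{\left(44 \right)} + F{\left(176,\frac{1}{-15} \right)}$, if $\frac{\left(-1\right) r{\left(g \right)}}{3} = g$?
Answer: $- \frac{610606063}{900} \approx -6.7845 \cdot 10^{5}$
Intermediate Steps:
$r{\left(g \right)} = - 3 g$
$F{\left(b,K \right)} = 7 + \frac{5 K}{4} - \frac{b \left(-143 + K^{2} + b^{2}\right)}{8}$ ($F{\left(b,K \right)} = 7 - \frac{\left(\left(b b + K K\right) - 143\right) b - 10 K}{8} = 7 - \frac{\left(\left(b^{2} + K^{2}\right) - 143\right) b - 10 K}{8} = 7 - \frac{\left(\left(K^{2} + b^{2}\right) - 143\right) b - 10 K}{8} = 7 - \frac{\left(-143 + K^{2} + b^{2}\right) b - 10 K}{8} = 7 - \frac{b \left(-143 + K^{2} + b^{2}\right) - 10 K}{8} = 7 - \frac{- 10 K + b \left(-143 + K^{2} + b^{2}\right)}{8} = 7 + \left(\frac{5 K}{4} - \frac{b \left(-143 + K^{2} + b^{2}\right)}{8}\right) = 7 + \frac{5 K}{4} - \frac{b \left(-143 + K^{2} + b^{2}\right)}{8}$)
$r{\left(44 \right)} + F{\left(176,\frac{1}{-15} \right)} = \left(-3\right) 44 + \left(7 - \frac{176^{3}}{8} + \frac{5}{4 \left(-15\right)} + \frac{143}{8} \cdot 176 - 22 \left(\frac{1}{-15}\right)^{2}\right) = -132 + \left(7 - 681472 + \frac{5}{4} \left(- \frac{1}{15}\right) + 3146 - 22 \left(- \frac{1}{15}\right)^{2}\right) = -132 - \left(\frac{8139829}{12} + \frac{22}{225}\right) = -132 - \frac{610487263}{900} = - \frac{610606063}{900}$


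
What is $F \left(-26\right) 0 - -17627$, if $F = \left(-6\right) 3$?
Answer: $17627$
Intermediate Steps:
$F = -18$
$F \left(-26\right) 0 - -17627 = \left(-18\right) \left(-26\right) 0 - -17627 = 468 \cdot 0 + 17627 = 0 + 17627 = 17627$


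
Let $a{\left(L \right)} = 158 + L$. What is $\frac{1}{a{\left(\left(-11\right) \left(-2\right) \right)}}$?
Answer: $\frac{1}{180} \approx 0.0055556$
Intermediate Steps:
$\frac{1}{a{\left(\left(-11\right) \left(-2\right) \right)}} = \frac{1}{158 - -22} = \frac{1}{158 + 22} = \frac{1}{180}$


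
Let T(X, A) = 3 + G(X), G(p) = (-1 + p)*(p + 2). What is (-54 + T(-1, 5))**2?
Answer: 2809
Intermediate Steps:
G(p) = (-1 + p)*(2 + p)
T(X, A) = 1 + X + X**2 (T(X, A) = 3 + (-2 + X + X**2) = 1 + X + X**2)
(-54 + T(-1, 5))**2 = (-54 + (1 - 1 + (-1)**2))**2 = (-54 + (1 - 1 + 1))**2 = (-54 + 1)**2 = (-53)**2 = 2809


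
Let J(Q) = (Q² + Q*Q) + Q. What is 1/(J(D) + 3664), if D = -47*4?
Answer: 1/74164 ≈ 1.3484e-5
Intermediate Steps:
D = -188
J(Q) = Q + 2*Q² (J(Q) = (Q² + Q²) + Q = 2*Q² + Q = Q + 2*Q²)
1/(J(D) + 3664) = 1/(-188*(1 + 2*(-188)) + 3664) = 1/(-188*(1 - 376) + 3664) = 1/(-188*(-375) + 3664) = 1/(70500 + 3664) = 1/74164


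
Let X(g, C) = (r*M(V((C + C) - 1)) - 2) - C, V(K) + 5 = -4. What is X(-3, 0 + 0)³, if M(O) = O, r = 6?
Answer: -175616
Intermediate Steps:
V(K) = -9 (V(K) = -5 - 4 = -9)
X(g, C) = -56 - C (X(g, C) = (6*(-9) - 2) - C = (-54 - 2) - C = -56 - C)
X(-3, 0 + 0)³ = (-56 - (0 + 0))³ = (-56 - 1*0)³ = (-56 + 0)³ = (-56)³ = -175616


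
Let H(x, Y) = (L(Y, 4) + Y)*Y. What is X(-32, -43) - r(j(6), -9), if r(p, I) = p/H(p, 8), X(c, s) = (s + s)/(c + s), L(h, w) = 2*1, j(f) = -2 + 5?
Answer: 1331/1200 ≈ 1.1092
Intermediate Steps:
j(f) = 3
L(h, w) = 2
X(c, s) = 2*s/(c + s) (X(c, s) = (2*s)/(c + s) = 2*s/(c + s))
H(x, Y) = Y*(2 + Y) (H(x, Y) = (2 + Y)*Y = Y*(2 + Y))
r(p, I) = p/80 (r(p, I) = p/((8*(2 + 8))) = p/((8*10)) = p/80)
X(-32, -43) - r(j(6), -9) = 2*(-43)/(-32 - 43) - 3/80 = 2*(-43)/(-75) - 1*3/80 = 2*(-43)*(-1/75) - 3/80 = 86/75 - 3/80 = 1331/1200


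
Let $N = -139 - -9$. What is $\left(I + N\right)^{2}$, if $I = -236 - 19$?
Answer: $148225$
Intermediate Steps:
$I = -255$
$N = -130$ ($N = -139 + 9 = -130$)
$\left(I + N\right)^{2} = \left(-255 - 130\right)^{2} = \left(-385\right)^{2} = 148225$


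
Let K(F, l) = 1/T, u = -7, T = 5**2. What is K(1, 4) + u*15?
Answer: -2624/25 ≈ -104.96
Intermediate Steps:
T = 25
K(F, l) = 1/25
K(1, 4) + u*15 = 1/25 - 7*15 = 1/25 - 105 = -2624/25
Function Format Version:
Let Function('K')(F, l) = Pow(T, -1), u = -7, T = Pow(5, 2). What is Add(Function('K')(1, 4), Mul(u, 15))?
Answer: Rational(-2624, 25) ≈ -104.96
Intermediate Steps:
T = 25
Function('K')(F, l) = Rational(1, 25) (Function('K')(F, l) = Pow(25, -1) = Rational(1, 25))
Add(Function('K')(1, 4), Mul(u, 15)) = Add(Rational(1, 25), Mul(-7, 15)) = Add(Rational(1, 25), -105) = Rational(-2624, 25)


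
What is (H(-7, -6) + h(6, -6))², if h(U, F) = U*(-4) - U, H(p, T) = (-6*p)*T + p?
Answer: 83521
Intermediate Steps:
H(p, T) = p - 6*T*p (H(p, T) = -6*T*p + p = p - 6*T*p)
h(U, F) = -5*U (h(U, F) = -4*U - U = -5*U)
(H(-7, -6) + h(6, -6))² = (-7*(1 - 6*(-6)) - 5*6)² = (-7*(1 + 36) - 30)² = (-7*37 - 30)² = (-259 - 30)² = (-289)² = 83521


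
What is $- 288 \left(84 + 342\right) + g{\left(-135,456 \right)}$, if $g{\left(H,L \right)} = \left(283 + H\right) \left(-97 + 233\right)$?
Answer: $-102560$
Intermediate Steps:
$g{\left(H,L \right)} = 38488 + 136 H$ ($g{\left(H,L \right)} = \left(283 + H\right) 136 = 38488 + 136 H$)
$- 288 \left(84 + 342\right) + g{\left(-135,456 \right)} = - 288 \left(84 + 342\right) + \left(38488 + 136 \left(-135\right)\right) = \left(-288\right) 426 + \left(38488 - 18360\right) = -122688 + 20128 = -102560$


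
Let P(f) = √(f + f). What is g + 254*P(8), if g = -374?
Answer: 642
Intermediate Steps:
P(f) = √2*√f (P(f) = √(2*f) = √2*√f)
g + 254*P(8) = -374 + 254*(√2*√8) = -374 + 254*(√2*(2*√2)) = -374 + 254*4 = -374 + 1016 = 642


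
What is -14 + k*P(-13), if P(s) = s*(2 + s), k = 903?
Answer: 129115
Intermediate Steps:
-14 + k*P(-13) = -14 + 903*(-13*(2 - 13)) = -14 + 903*(-13*(-11)) = -14 + 903*143 = -14 + 129129 = 129115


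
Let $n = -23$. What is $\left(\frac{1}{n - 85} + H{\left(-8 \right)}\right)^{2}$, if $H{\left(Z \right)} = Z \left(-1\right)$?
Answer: $\frac{744769}{11664} \approx 63.852$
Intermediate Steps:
$H{\left(Z \right)} = - Z$
$\left(\frac{1}{n - 85} + H{\left(-8 \right)}\right)^{2} = \left(\frac{1}{-23 - 85} - -8\right)^{2} = \left(\frac{1}{-108} + 8\right)^{2} = \left(- \frac{1}{108} + 8\right)^{2} = \left(\frac{863}{108}\right)^{2} = \frac{744769}{11664}$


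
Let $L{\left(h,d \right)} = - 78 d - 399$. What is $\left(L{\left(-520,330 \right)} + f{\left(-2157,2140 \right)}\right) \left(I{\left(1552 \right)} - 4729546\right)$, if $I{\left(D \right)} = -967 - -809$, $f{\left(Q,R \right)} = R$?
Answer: $113508166296$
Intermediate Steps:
$I{\left(D \right)} = -158$ ($I{\left(D \right)} = -967 + 809 = -158$)
$L{\left(h,d \right)} = -399 - 78 d$
$\left(L{\left(-520,330 \right)} + f{\left(-2157,2140 \right)}\right) \left(I{\left(1552 \right)} - 4729546\right) = \left(\left(-399 - 25740\right) + 2140\right) \left(-158 - 4729546\right) = \left(\left(-399 - 25740\right) + 2140\right) \left(-4729704\right) = \left(-26139 + 2140\right) \left(-4729704\right) = \left(-23999\right) \left(-4729704\right) = 113508166296$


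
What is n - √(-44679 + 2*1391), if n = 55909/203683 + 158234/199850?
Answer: 21701494736/20353023775 - I*√41897 ≈ 1.0663 - 204.69*I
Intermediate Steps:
n = 21701494736/20353023775 (n = 55909*(1/203683) + 158234*(1/199850) = 55909/203683 + 79117/99925 = 21701494736/20353023775 ≈ 1.0663)
n - √(-44679 + 2*1391) = 21701494736/20353023775 - √(-44679 + 2*1391) = 21701494736/20353023775 - √(-44679 + 2782) = 21701494736/20353023775 - √(-41897) = 21701494736/20353023775 - I*√41897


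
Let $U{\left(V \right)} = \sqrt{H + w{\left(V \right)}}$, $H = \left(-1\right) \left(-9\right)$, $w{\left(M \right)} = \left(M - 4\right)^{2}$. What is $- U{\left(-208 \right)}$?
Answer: $- \sqrt{44953} \approx -212.02$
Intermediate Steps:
$w{\left(M \right)} = \left(-4 + M\right)^{2}$
$H = 9$
$U{\left(V \right)} = \sqrt{9 + \left(-4 + V\right)^{2}}$
$- U{\left(-208 \right)} = - \sqrt{9 + \left(-4 - 208\right)^{2}} = - \sqrt{9 + \left(-212\right)^{2}} = - \sqrt{9 + 44944} = - \sqrt{44953}$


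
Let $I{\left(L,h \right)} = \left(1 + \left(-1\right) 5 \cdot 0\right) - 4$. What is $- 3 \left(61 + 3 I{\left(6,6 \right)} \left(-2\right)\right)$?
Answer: $-237$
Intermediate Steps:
$I{\left(L,h \right)} = -3$ ($I{\left(L,h \right)} = \left(1 - 0\right) - 4 = \left(1 + 0\right) - 4 = 1 - 4 = -3$)
$- 3 \left(61 + 3 I{\left(6,6 \right)} \left(-2\right)\right) = - 3 \left(61 + 3 \left(-3\right) \left(-2\right)\right) = - 3 \left(61 - -18\right) = - 3 \left(61 + 18\right) = \left(-3\right) 79 = -237$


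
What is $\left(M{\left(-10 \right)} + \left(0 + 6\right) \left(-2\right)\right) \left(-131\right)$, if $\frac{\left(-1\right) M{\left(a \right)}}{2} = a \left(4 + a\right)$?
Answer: $17292$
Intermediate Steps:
$M{\left(a \right)} = - 2 a \left(4 + a\right)$
$\left(M{\left(-10 \right)} + \left(0 + 6\right) \left(-2\right)\right) \left(-131\right) = \left(\left(-2\right) \left(-10\right) \left(4 - 10\right) + \left(0 + 6\right) \left(-2\right)\right) \left(-131\right) = \left(\left(-2\right) \left(-10\right) \left(-6\right) + 6 \left(-2\right)\right) \left(-131\right) = \left(-120 - 12\right) \left(-131\right) = \left(-132\right) \left(-131\right) = 17292$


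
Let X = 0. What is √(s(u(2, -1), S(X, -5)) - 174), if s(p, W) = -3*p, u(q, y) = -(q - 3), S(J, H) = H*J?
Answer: I*√177 ≈ 13.304*I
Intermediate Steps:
u(q, y) = 3 - q (u(q, y) = -(-3 + q) = 3 - q)
√(s(u(2, -1), S(X, -5)) - 174) = √(-3*(3 - 1*2) - 174) = √(-3*(3 - 2) - 174) = √(-3*1 - 174) = √(-3 - 174) = √(-177) = I*√177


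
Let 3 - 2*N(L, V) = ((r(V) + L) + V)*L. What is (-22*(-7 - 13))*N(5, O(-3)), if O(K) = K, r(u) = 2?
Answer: -3740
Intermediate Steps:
N(L, V) = 3/2 - L*(2 + L + V)/2 (N(L, V) = 3/2 - ((2 + L) + V)*L/2 = 3/2 - (2 + L + V)*L/2 = 3/2 - L*(2 + L + V)/2)
(-22*(-7 - 13))*N(5, O(-3)) = (-22*(-7 - 13))*(3/2 - 1*5 - 1/2*5**2 - 1/2*5*(-3)) = (-22*(-20))*(3/2 - 5 - 1/2*25 + 15/2) = 440*(3/2 - 5 - 25/2 + 15/2) = 440*(-17/2) = -3740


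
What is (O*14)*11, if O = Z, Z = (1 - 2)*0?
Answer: 0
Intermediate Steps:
Z = 0 (Z = -1*0 = 0)
O = 0
(O*14)*11 = (0*14)*11 = 0*11 = 0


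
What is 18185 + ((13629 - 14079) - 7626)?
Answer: 10109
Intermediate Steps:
18185 + ((13629 - 14079) - 7626) = 18185 + (-450 - 7626) = 18185 - 8076 = 10109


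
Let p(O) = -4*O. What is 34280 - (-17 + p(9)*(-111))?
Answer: 30301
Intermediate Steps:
34280 - (-17 + p(9)*(-111)) = 34280 - (-17 - 4*9*(-111)) = 34280 - (-17 - 36*(-111)) = 34280 - (-17 + 3996) = 34280 - 1*3979 = 34280 - 3979 = 30301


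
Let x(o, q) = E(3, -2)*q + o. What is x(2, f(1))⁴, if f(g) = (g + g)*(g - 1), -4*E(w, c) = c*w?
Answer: 16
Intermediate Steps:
E(w, c) = -c*w/4
f(g) = 2*g*(-1 + g) (f(g) = (2*g)*(-1 + g) = 2*g*(-1 + g))
x(o, q) = o + 3*q/2 (x(o, q) = (-¼*(-2)*3)*q + o = 3*q/2 + o = o + 3*q/2)
x(2, f(1))⁴ = (2 + 3*(2*1*(-1 + 1))/2)⁴ = (2 + 3*(2*1*0)/2)⁴ = (2 + (3/2)*0)⁴ = (2 + 0)⁴ = 2⁴ = 16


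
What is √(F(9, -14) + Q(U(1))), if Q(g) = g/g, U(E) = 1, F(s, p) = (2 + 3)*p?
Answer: I*√69 ≈ 8.3066*I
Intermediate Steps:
F(s, p) = 5*p
Q(g) = 1
√(F(9, -14) + Q(U(1))) = √(5*(-14) + 1) = √(-70 + 1) = √(-69) = I*√69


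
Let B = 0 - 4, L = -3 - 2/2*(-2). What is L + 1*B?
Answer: -5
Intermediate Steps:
L = -1 (L = -3 - 2*1/2*(-2) = -3 - 1*(-2) = -3 + 2 = -1)
B = -4
L + 1*B = -1 + 1*(-4) = -1 - 4 = -5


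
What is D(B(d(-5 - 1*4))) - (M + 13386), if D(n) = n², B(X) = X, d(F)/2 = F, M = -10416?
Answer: -2646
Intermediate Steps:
d(F) = 2*F
D(B(d(-5 - 1*4))) - (M + 13386) = (2*(-5 - 1*4))² - (-10416 + 13386) = (2*(-5 - 4))² - 1*2970 = (2*(-9))² - 2970 = (-18)² - 2970 = 324 - 2970 = -2646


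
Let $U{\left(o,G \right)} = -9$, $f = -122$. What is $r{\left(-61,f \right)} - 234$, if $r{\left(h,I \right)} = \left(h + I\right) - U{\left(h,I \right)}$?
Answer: $-408$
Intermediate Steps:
$r{\left(h,I \right)} = 9 + I + h$ ($r{\left(h,I \right)} = \left(h + I\right) - -9 = \left(I + h\right) + 9 = 9 + I + h$)
$r{\left(-61,f \right)} - 234 = \left(9 - 122 - 61\right) - 234 = -174 - 234 = -408$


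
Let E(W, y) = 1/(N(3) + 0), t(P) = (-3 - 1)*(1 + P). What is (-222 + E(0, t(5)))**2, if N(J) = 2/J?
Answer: 194481/4 ≈ 48620.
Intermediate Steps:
t(P) = -4 - 4*P (t(P) = -4*(1 + P) = -4 - 4*P)
E(W, y) = 3/2 (E(W, y) = 1/(2/3 + 0) = 1/(2/3) = 3/2)
(-222 + E(0, t(5)))**2 = (-222 + 3/2)**2 = (-441/2)**2 = 194481/4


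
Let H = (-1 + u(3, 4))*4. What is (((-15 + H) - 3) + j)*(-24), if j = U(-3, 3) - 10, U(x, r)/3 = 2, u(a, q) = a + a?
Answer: 48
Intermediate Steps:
u(a, q) = 2*a
U(x, r) = 6 (U(x, r) = 3*2 = 6)
H = 20 (H = (-1 + 2*3)*4 = (-1 + 6)*4 = 5*4 = 20)
j = -4 (j = 6 - 10 = -4)
(((-15 + H) - 3) + j)*(-24) = (((-15 + 20) - 3) - 4)*(-24) = ((5 - 3) - 4)*(-24) = (2 - 4)*(-24) = -2*(-24) = 48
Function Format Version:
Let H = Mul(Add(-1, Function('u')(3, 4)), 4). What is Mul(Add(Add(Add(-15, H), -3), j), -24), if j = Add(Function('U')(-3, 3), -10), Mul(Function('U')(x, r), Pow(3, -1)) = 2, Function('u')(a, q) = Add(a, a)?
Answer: 48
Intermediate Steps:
Function('u')(a, q) = Mul(2, a)
Function('U')(x, r) = 6 (Function('U')(x, r) = Mul(3, 2) = 6)
H = 20 (H = Mul(Add(-1, Mul(2, 3)), 4) = Mul(Add(-1, 6), 4) = Mul(5, 4) = 20)
j = -4 (j = Add(6, -10) = -4)
Mul(Add(Add(Add(-15, H), -3), j), -24) = Mul(Add(Add(Add(-15, 20), -3), -4), -24) = Mul(Add(Add(5, -3), -4), -24) = Mul(Add(2, -4), -24) = Mul(-2, -24) = 48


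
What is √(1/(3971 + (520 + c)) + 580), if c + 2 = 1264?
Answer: 3*√2132918997/5753 ≈ 24.083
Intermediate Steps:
c = 1262 (c = -2 + 1264 = 1262)
√(1/(3971 + (520 + c)) + 580) = √(1/(3971 + (520 + 1262)) + 580) = √(1/(3971 + 1782) + 580) = √(1/5753 + 580) = √(3336741/5753) = 3*√2132918997/5753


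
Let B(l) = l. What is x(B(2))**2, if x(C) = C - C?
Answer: 0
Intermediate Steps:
x(C) = 0
x(B(2))**2 = 0**2 = 0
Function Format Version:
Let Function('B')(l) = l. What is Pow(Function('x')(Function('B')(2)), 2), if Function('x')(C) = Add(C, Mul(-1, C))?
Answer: 0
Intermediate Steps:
Function('x')(C) = 0
Pow(Function('x')(Function('B')(2)), 2) = Pow(0, 2) = 0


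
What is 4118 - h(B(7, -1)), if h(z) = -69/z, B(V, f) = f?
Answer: 4049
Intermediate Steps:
4118 - h(B(7, -1)) = 4118 - (-69)/(-1) = 4118 - (-69)*(-1) = 4118 - 1*69 = 4118 - 69 = 4049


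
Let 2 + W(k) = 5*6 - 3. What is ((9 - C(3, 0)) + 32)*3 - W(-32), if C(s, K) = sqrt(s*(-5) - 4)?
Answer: 98 - 3*I*sqrt(19) ≈ 98.0 - 13.077*I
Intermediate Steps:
C(s, K) = sqrt(-4 - 5*s) (C(s, K) = sqrt(-5*s - 4) = sqrt(-4 - 5*s))
W(k) = 25 (W(k) = -2 + (5*6 - 3) = -2 + (30 - 3) = -2 + 27 = 25)
((9 - C(3, 0)) + 32)*3 - W(-32) = ((9 - sqrt(-4 - 5*3)) + 32)*3 - 1*25 = ((9 - sqrt(-4 - 15)) + 32)*3 - 25 = ((9 - sqrt(-19)) + 32)*3 - 25 = ((9 - I*sqrt(19)) + 32)*3 - 25 = (41 - I*sqrt(19))*3 - 25 = (123 - 3*I*sqrt(19)) - 25 = 98 - 3*I*sqrt(19)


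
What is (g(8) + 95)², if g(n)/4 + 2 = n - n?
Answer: 7569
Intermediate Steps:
g(n) = -8 (g(n) = -8 + 4*(n - n) = -8 + 4*0 = -8 + 0 = -8)
(g(8) + 95)² = (-8 + 95)² = 87² = 7569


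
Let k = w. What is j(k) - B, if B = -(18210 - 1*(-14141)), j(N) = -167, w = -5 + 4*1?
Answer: 32184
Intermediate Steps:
w = -1 (w = -5 + 4 = -1)
k = -1
B = -32351 (B = -(18210 + 14141) = -1*32351 = -32351)
j(k) - B = -167 - 1*(-32351) = -167 + 32351 = 32184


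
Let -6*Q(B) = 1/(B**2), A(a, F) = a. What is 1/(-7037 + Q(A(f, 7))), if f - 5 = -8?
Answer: -54/379999 ≈ -0.00014211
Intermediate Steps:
f = -3 (f = 5 - 8 = -3)
Q(B) = -1/(6*B**2)
1/(-7037 + Q(A(f, 7))) = 1/(-7037 - 1/6/(-3)**2) = 1/(-7037 - 1/6*1/9) = 1/(-7037 - 1/54) = 1/(-379999/54) = -54/379999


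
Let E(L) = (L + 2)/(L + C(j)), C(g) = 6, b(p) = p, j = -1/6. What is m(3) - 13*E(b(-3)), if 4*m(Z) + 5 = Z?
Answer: 23/6 ≈ 3.8333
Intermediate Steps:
m(Z) = -5/4 + Z/4
j = -⅙ (j = -1*⅙ = -⅙ ≈ -0.16667)
E(L) = (2 + L)/(6 + L) (E(L) = (L + 2)/(L + 6) = (2 + L)/(6 + L))
m(3) - 13*E(b(-3)) = (-5/4 + (¼)*3) - 13*(2 - 3)/(6 - 3) = (-5/4 + ¾) - 13*(-1)/3 = -½ - 13*(-1)/3 = -½ - 13*(-⅓) = -½ + 13/3 = 23/6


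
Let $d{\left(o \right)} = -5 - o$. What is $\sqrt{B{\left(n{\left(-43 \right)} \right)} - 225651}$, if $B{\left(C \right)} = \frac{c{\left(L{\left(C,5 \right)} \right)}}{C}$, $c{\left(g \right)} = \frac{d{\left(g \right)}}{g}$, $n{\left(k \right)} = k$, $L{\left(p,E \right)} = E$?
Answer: $\frac{i \sqrt{417228613}}{43} \approx 475.03 i$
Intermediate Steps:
$c{\left(g \right)} = \frac{-5 - g}{g}$
$B{\left(C \right)} = - \frac{2}{C}$ ($B{\left(C \right)} = \frac{\frac{1}{5} \left(-5 - 5\right)}{C} = \frac{\frac{1}{5} \left(-10\right)}{C} = - \frac{2}{C}$)
$\sqrt{B{\left(n{\left(-43 \right)} \right)} - 225651} = \sqrt{- \frac{2}{-43} - 225651} = \sqrt{\left(-2\right) \left(- \frac{1}{43}\right) - 225651} = \sqrt{\frac{2}{43} - 225651} = \sqrt{- \frac{9702991}{43}} = \frac{i \sqrt{417228613}}{43}$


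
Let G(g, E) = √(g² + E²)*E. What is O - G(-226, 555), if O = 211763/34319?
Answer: 211763/34319 - 555*√359101 ≈ -3.3258e+5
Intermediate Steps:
G(g, E) = E*√(E² + g²) (G(g, E) = √(E² + g²)*E = E*√(E² + g²))
O = 211763/34319 (O = 211763*(1/34319) = 211763/34319 ≈ 6.1704)
O - G(-226, 555) = 211763/34319 - 555*√(555² + (-226)²) = 211763/34319 - 555*√(308025 + 51076) = 211763/34319 - 555*√359101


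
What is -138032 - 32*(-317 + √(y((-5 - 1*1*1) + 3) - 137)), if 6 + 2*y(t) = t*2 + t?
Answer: -127888 - 272*I*√2 ≈ -1.2789e+5 - 384.67*I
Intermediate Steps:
y(t) = -3 + 3*t/2 (y(t) = -3 + (t*2 + t)/2 = -3 + (2*t + t)/2 = -3 + (3*t)/2 = -3 + 3*t/2)
-138032 - 32*(-317 + √(y((-5 - 1*1*1) + 3) - 137)) = -138032 - 32*(-317 + √((-3 + 3*((-5 - 1*1*1) + 3)/2) - 137)) = -138032 - 32*(-317 + √((-3 + 3*((-5 - 1*1) + 3)/2) - 137)) = -138032 - 32*(-317 + √((-3 + 3*((-5 - 1) + 3)/2) - 137)) = -138032 - 32*(-317 + √((-3 + 3*(-6 + 3)/2) - 137)) = -138032 - 32*(-317 + √((-3 + (3/2)*(-3)) - 137)) = -138032 - 32*(-317 + √((-3 - 9/2) - 137)) = -138032 - 32*(-317 + √(-15/2 - 137)) = -138032 - 32*(-317 + √(-289/2)) = -138032 - 32*(-317 + 17*I*√2/2) = -138032 + (10144 - 272*I*√2) = -127888 - 272*I*√2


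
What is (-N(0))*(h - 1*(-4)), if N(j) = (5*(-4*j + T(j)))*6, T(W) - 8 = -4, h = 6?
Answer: -1200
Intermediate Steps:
T(W) = 4 (T(W) = 8 - 4 = 4)
N(j) = 120 - 120*j (N(j) = (5*(-4*j + 4))*6 = (5*(4 - 4*j))*6 = (20 - 20*j)*6 = 120 - 120*j)
(-N(0))*(h - 1*(-4)) = (-(120 - 120*0))*(6 - 1*(-4)) = (-(120 + 0))*(6 + 4) = -1*120*10 = -120*10 = -1200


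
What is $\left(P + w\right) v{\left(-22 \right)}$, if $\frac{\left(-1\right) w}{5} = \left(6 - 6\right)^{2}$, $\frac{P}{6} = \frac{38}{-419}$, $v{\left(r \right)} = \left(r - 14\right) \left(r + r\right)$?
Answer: $- \frac{361152}{419} \approx -861.94$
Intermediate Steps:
$v{\left(r \right)} = 2 r \left(-14 + r\right)$ ($v{\left(r \right)} = \left(-14 + r\right) 2 r = 2 r \left(-14 + r\right)$)
$P = - \frac{228}{419}$ ($P = 6 \frac{38}{-419} = 6 \cdot 38 \left(- \frac{1}{419}\right) = 6 \left(- \frac{38}{419}\right) = - \frac{228}{419} \approx -0.54415$)
$w = 0$ ($w = - 5 \left(6 - 6\right)^{2} = - 5 \cdot 0^{2} = \left(-5\right) 0 = 0$)
$\left(P + w\right) v{\left(-22 \right)} = \left(- \frac{228}{419} + 0\right) 2 \left(-22\right) \left(-14 - 22\right) = - \frac{228 \cdot 2 \left(-22\right) \left(-36\right)}{419} = \left(- \frac{228}{419}\right) 1584 = - \frac{361152}{419}$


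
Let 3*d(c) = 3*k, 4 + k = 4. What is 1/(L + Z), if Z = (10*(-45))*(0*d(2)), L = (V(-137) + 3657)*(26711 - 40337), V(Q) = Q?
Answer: -1/47963520 ≈ -2.0849e-8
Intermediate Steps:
k = 0 (k = -4 + 4 = 0)
d(c) = 0 (d(c) = (3*0)/3 = (1/3)*0 = 0)
L = -47963520 (L = (-137 + 3657)*(26711 - 40337) = 3520*(-13626) = -47963520)
Z = 0 (Z = (10*(-45))*(0*0) = -450*0 = 0)
1/(L + Z) = 1/(-47963520 + 0) = 1/(-47963520) = -1/47963520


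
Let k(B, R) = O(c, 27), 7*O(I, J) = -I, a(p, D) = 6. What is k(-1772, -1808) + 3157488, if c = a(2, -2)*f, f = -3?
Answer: 22102434/7 ≈ 3.1575e+6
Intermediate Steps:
c = -18 (c = 6*(-3) = -18)
O(I, J) = -I/7 (O(I, J) = (-I)/7 = -I/7)
k(B, R) = 18/7 (k(B, R) = -⅐*(-18) = 18/7)
k(-1772, -1808) + 3157488 = 18/7 + 3157488 = 22102434/7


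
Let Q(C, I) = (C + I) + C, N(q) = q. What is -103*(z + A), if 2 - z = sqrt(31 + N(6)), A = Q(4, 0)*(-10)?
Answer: 8034 + 103*sqrt(37) ≈ 8660.5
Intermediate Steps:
Q(C, I) = I + 2*C
A = -80 (A = (0 + 2*4)*(-10) = (0 + 8)*(-10) = 8*(-10) = -80)
z = 2 - sqrt(37) (z = 2 - sqrt(31 + 6) = 2 - sqrt(37) ≈ -4.0828)
-103*(z + A) = -103*((2 - sqrt(37)) - 80) = -103*(-78 - sqrt(37)) = 8034 + 103*sqrt(37)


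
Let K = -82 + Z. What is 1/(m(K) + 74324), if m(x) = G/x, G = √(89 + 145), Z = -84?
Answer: 1024036072/76110457015211 + 249*√26/76110457015211 ≈ 1.3455e-5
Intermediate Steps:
G = 3*√26 (G = √234 = 3*√26 ≈ 15.297)
K = -166 (K = -82 - 84 = -166)
m(x) = 3*√26/x (m(x) = (3*√26)/x = 3*√26/x)
1/(m(K) + 74324) = 1/(3*√26/(-166) + 74324) = 1/(3*√26*(-1/166) + 74324) = 1/(-3*√26/166 + 74324) = 1/(74324 - 3*√26/166)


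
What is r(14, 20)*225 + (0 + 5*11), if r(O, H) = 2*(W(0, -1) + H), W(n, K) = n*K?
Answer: 9055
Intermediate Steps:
W(n, K) = K*n
r(O, H) = 2*H (r(O, H) = 2*(-1*0 + H) = 2*(0 + H) = 2*H)
r(14, 20)*225 + (0 + 5*11) = (2*20)*225 + (0 + 5*11) = 40*225 + (0 + 55) = 9000 + 55 = 9055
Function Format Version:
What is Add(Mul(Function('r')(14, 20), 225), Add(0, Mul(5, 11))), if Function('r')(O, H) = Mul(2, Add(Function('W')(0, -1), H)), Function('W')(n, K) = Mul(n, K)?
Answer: 9055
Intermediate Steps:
Function('W')(n, K) = Mul(K, n)
Function('r')(O, H) = Mul(2, H) (Function('r')(O, H) = Mul(2, Add(Mul(-1, 0), H)) = Mul(2, Add(0, H)) = Mul(2, H))
Add(Mul(Function('r')(14, 20), 225), Add(0, Mul(5, 11))) = Add(Mul(Mul(2, 20), 225), Add(0, Mul(5, 11))) = Add(Mul(40, 225), Add(0, 55)) = Add(9000, 55) = 9055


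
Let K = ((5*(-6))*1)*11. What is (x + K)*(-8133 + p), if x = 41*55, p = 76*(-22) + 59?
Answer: -18761050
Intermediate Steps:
p = -1613 (p = -1672 + 59 = -1613)
K = -330 (K = -30*1*11 = -30*11 = -330)
x = 2255
(x + K)*(-8133 + p) = (2255 - 330)*(-8133 - 1613) = 1925*(-9746) = -18761050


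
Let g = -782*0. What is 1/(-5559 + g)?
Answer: -1/5559 ≈ -0.00017989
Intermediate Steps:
g = 0
1/(-5559 + g) = 1/(-5559 + 0) = 1/(-5559) = -1/5559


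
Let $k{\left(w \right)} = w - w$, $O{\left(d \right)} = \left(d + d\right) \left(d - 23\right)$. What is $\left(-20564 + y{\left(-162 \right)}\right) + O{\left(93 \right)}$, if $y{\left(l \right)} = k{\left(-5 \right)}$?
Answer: $-7544$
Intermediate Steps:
$O{\left(d \right)} = 2 d \left(-23 + d\right)$
$k{\left(w \right)} = 0$
$y{\left(l \right)} = 0$
$\left(-20564 + y{\left(-162 \right)}\right) + O{\left(93 \right)} = \left(-20564 + 0\right) + 2 \cdot 93 \left(-23 + 93\right) = -20564 + 2 \cdot 93 \cdot 70 = -20564 + 13020 = -7544$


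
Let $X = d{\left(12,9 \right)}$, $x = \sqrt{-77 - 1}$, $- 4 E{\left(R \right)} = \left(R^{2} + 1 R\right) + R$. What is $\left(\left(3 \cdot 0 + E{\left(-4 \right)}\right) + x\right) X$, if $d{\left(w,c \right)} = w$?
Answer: $-24 + 12 i \sqrt{78} \approx -24.0 + 105.98 i$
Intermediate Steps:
$E{\left(R \right)} = - \frac{R}{2} - \frac{R^{2}}{4}$ ($E{\left(R \right)} = - \frac{\left(R^{2} + 1 R\right) + R}{4} = - \frac{\left(R^{2} + R\right) + R}{4} = - \frac{\left(R + R^{2}\right) + R}{4} = - \frac{R^{2} + 2 R}{4} = - \frac{R}{2} - \frac{R^{2}}{4}$)
$x = i \sqrt{78}$ ($x = \sqrt{-78} = i \sqrt{78} \approx 8.8318 i$)
$X = 12$
$\left(\left(3 \cdot 0 + E{\left(-4 \right)}\right) + x\right) X = \left(\left(3 \cdot 0 - - (2 - 4)\right) + i \sqrt{78}\right) 12 = \left(\left(0 - \left(-1\right) \left(-2\right)\right) + i \sqrt{78}\right) 12 = \left(\left(0 - 2\right) + i \sqrt{78}\right) 12 = \left(-2 + i \sqrt{78}\right) 12 = -24 + 12 i \sqrt{78}$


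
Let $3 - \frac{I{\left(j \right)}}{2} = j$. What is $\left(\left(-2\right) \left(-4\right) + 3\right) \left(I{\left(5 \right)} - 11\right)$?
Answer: $-165$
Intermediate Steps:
$I{\left(j \right)} = 6 - 2 j$
$\left(\left(-2\right) \left(-4\right) + 3\right) \left(I{\left(5 \right)} - 11\right) = \left(\left(-2\right) \left(-4\right) + 3\right) \left(\left(6 - 10\right) - 11\right) = \left(8 + 3\right) \left(\left(6 - 10\right) - 11\right) = 11 \left(-4 - 11\right) = 11 \left(-15\right) = -165$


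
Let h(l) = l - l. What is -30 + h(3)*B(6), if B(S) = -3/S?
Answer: -30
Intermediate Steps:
h(l) = 0
-30 + h(3)*B(6) = -30 + 0*(-3/6) = -30 + 0*(-3*1/6) = -30 + 0*(-1/2) = -30 + 0 = -30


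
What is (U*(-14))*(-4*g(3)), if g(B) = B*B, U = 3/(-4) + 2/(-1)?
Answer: -1386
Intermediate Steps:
U = -11/4 (U = 3*(-1/4) + 2*(-1) = -3/4 - 2 = -11/4 ≈ -2.7500)
g(B) = B**2
(U*(-14))*(-4*g(3)) = (-11/4*(-14))*(-4*3**2) = 77*(-4*9)/2 = (77/2)*(-36) = -1386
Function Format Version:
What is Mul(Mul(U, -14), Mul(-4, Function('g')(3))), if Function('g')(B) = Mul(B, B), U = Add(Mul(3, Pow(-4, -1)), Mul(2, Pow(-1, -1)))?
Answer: -1386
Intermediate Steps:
U = Rational(-11, 4) (U = Add(Mul(3, Rational(-1, 4)), Mul(2, -1)) = Add(Rational(-3, 4), -2) = Rational(-11, 4) ≈ -2.7500)
Function('g')(B) = Pow(B, 2)
Mul(Mul(U, -14), Mul(-4, Function('g')(3))) = Mul(Mul(Rational(-11, 4), -14), Mul(-4, Pow(3, 2))) = Mul(Rational(77, 2), Mul(-4, 9)) = Mul(Rational(77, 2), -36) = -1386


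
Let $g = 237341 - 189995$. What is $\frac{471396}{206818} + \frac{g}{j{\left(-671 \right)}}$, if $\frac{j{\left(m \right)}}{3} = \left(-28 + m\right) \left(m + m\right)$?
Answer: $\frac{111365197661}{48501819861} \approx 2.2961$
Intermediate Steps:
$g = 47346$
$j{\left(m \right)} = 6 m \left(-28 + m\right)$ ($j{\left(m \right)} = 3 \left(-28 + m\right) \left(m + m\right) = 3 \left(-28 + m\right) 2 m = 3 \cdot 2 m \left(-28 + m\right) = 6 m \left(-28 + m\right)$)
$\frac{471396}{206818} + \frac{g}{j{\left(-671 \right)}} = \frac{471396}{206818} + \frac{47346}{6 \left(-671\right) \left(-28 - 671\right)} = 471396 \cdot \frac{1}{206818} + \frac{47346}{6 \left(-671\right) \left(-699\right)} = \frac{235698}{103409} + \frac{47346}{2814174} = \frac{235698}{103409} + 47346 \cdot \frac{1}{2814174} = \frac{235698}{103409} + \frac{7891}{469029} = \frac{111365197661}{48501819861}$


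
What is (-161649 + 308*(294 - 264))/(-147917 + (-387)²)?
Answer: -152409/1852 ≈ -82.294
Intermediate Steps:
(-161649 + 308*(294 - 264))/(-147917 + (-387)²) = (-161649 + 308*30)/(-147917 + 149769) = (-161649 + 9240)/1852 = -152409*1/1852 = -152409/1852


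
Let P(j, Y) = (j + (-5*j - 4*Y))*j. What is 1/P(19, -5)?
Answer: -1/1064 ≈ -0.00093985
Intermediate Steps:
P(j, Y) = j*(-4*Y - 4*j) (P(j, Y) = (-4*Y - 4*j)*j = j*(-4*Y - 4*j))
1/P(19, -5) = 1/(-4*19*(-5 + 19)) = 1/(-4*19*14) = 1/(-1064) = -1/1064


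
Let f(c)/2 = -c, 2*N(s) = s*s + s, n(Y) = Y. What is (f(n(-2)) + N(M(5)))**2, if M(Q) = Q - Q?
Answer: 16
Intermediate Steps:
M(Q) = 0
N(s) = s/2 + s**2/2 (N(s) = (s*s + s)/2 = (s**2 + s)/2 = (s + s**2)/2 = s/2 + s**2/2)
f(c) = -2*c (f(c) = 2*(-c) = -2*c)
(f(n(-2)) + N(M(5)))**2 = (-2*(-2) + (1/2)*0*(1 + 0))**2 = (4 + (1/2)*0*1)**2 = (4 + 0)**2 = 4**2 = 16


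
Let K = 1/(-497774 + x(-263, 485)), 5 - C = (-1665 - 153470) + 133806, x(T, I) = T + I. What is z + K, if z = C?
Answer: 10614774367/497552 ≈ 21334.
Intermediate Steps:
x(T, I) = I + T
C = 21334 (C = 5 - ((-1665 - 153470) + 133806) = 5 - (-155135 + 133806) = 5 - 1*(-21329) = 5 + 21329 = 21334)
z = 21334
K = -1/497552 (K = 1/(-497774 + (485 - 263)) = 1/(-497774 + 222) = 1/(-497552) = -1/497552 ≈ -2.0098e-6)
z + K = 21334 - 1/497552 = 10614774367/497552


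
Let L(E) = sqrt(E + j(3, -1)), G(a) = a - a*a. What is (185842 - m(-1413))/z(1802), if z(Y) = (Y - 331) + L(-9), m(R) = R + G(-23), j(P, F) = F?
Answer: 276264097/2163851 - 187807*I*sqrt(10)/2163851 ≈ 127.67 - 0.27446*I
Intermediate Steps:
G(a) = a - a**2
m(R) = -552 + R (m(R) = R - 23*(1 - 1*(-23)) = R - 23*(1 + 23) = R - 23*24 = R - 552 = -552 + R)
L(E) = sqrt(-1 + E) (L(E) = sqrt(E - 1) = sqrt(-1 + E))
z(Y) = -331 + Y + I*sqrt(10) (z(Y) = (Y - 331) + sqrt(-1 - 9) = (-331 + Y) + sqrt(-10) = (-331 + Y) + I*sqrt(10) = -331 + Y + I*sqrt(10))
(185842 - m(-1413))/z(1802) = (185842 - (-552 - 1413))/(-331 + 1802 + I*sqrt(10)) = (185842 - 1*(-1965))/(1471 + I*sqrt(10)) = (185842 + 1965)/(1471 + I*sqrt(10)) = 187807/(1471 + I*sqrt(10))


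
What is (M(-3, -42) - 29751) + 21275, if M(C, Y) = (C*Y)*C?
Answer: -8854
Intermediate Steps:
M(C, Y) = Y*C²
(M(-3, -42) - 29751) + 21275 = (-42*(-3)² - 29751) + 21275 = (-42*9 - 29751) + 21275 = (-378 - 29751) + 21275 = -30129 + 21275 = -8854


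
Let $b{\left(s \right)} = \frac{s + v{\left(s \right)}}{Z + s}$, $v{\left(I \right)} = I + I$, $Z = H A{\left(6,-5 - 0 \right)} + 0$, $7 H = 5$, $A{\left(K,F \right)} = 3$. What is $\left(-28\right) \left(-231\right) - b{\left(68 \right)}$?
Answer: $\frac{3174360}{491} \approx 6465.1$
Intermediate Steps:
$H = \frac{5}{7}$ ($H = \frac{1}{7} \cdot 5 = \frac{5}{7} \approx 0.71429$)
$Z = \frac{15}{7}$ ($Z = \frac{5}{7} \cdot 3 + 0 = \frac{15}{7} + 0 = \frac{15}{7} \approx 2.1429$)
$v{\left(I \right)} = 2 I$
$b{\left(s \right)} = \frac{3 s}{\frac{15}{7} + s}$ ($b{\left(s \right)} = \frac{s + 2 s}{\frac{15}{7} + s} = \frac{3 s}{\frac{15}{7} + s}$)
$\left(-28\right) \left(-231\right) - b{\left(68 \right)} = \left(-28\right) \left(-231\right) - 21 \cdot 68 \frac{1}{15 + 7 \cdot 68} = 6468 - 21 \cdot 68 \frac{1}{15 + 476} = 6468 - 21 \cdot 68 \cdot \frac{1}{491} = 6468 - \frac{1428}{491} = \frac{3174360}{491}$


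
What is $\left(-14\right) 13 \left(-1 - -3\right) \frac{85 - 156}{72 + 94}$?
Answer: $\frac{12922}{83} \approx 155.69$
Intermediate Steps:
$\left(-14\right) 13 \left(-1 - -3\right) \frac{85 - 156}{72 + 94} = - 182 \left(-1 + 3\right) \left(- \frac{71}{166}\right) = \left(-182\right) 2 \left(\left(-71\right) \frac{1}{166}\right) = \left(-364\right) \left(- \frac{71}{166}\right) = \frac{12922}{83}$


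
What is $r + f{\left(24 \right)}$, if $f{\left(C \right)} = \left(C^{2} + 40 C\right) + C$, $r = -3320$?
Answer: $-1760$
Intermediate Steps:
$f{\left(C \right)} = C^{2} + 41 C$
$r + f{\left(24 \right)} = -3320 + 24 \left(41 + 24\right) = -3320 + 24 \cdot 65 = -3320 + 1560 = -1760$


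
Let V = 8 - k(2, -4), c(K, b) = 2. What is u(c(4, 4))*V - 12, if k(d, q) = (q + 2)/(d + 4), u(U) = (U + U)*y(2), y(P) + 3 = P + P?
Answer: 64/3 ≈ 21.333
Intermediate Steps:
y(P) = -3 + 2*P (y(P) = -3 + (P + P) = -3 + 2*P)
u(U) = 2*U (u(U) = (U + U)*(-3 + 2*2) = (2*U)*(-3 + 4) = (2*U)*1 = 2*U)
k(d, q) = (2 + q)/(4 + d)
V = 25/3 (V = 8 - (2 - 4)/(4 + 2) = 8 - (-2)/6 = 8 - 1*(-1/3) = 8 + 1/3 = 25/3 ≈ 8.3333)
u(c(4, 4))*V - 12 = (2*2)*(25/3) - 12 = 4*(25/3) - 12 = 100/3 - 12 = 64/3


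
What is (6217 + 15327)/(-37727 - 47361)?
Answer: -2693/10636 ≈ -0.25320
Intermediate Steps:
(6217 + 15327)/(-37727 - 47361) = 21544/(-85088) = 21544*(-1/85088) = -2693/10636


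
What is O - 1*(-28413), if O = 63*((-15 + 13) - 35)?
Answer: 26082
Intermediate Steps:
O = -2331 (O = 63*(-2 - 35) = 63*(-37) = -2331)
O - 1*(-28413) = -2331 - 1*(-28413) = -2331 + 28413 = 26082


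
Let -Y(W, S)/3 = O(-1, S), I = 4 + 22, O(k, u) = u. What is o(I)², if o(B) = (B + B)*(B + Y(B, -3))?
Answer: 3312400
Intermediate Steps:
I = 26
Y(W, S) = -3*S
o(B) = 2*B*(9 + B) (o(B) = (B + B)*(B - 3*(-3)) = (2*B)*(B + 9) = (2*B)*(9 + B) = 2*B*(9 + B))
o(I)² = (2*26*(9 + 26))² = (2*26*35)² = 1820² = 3312400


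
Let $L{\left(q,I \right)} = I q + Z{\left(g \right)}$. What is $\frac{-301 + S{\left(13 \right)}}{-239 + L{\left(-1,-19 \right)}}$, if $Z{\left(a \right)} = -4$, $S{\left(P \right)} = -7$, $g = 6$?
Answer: $\frac{11}{8} \approx 1.375$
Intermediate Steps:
$L{\left(q,I \right)} = -4 + I q$ ($L{\left(q,I \right)} = I q - 4 = -4 + I q$)
$\frac{-301 + S{\left(13 \right)}}{-239 + L{\left(-1,-19 \right)}} = \frac{-301 - 7}{-239 - -15} = - \frac{308}{-239 + \left(-4 + 19\right)} = - \frac{308}{-239 + 15} = - \frac{308}{-224} = \left(-308\right) \left(- \frac{1}{224}\right) = \frac{11}{8}$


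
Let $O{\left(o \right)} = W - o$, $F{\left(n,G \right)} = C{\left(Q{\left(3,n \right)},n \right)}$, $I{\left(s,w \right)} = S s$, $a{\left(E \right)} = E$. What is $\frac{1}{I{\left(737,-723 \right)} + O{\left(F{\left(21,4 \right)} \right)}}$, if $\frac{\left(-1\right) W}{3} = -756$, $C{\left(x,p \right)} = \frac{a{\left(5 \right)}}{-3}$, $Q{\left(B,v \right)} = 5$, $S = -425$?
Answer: $- \frac{3}{932866} \approx -3.2159 \cdot 10^{-6}$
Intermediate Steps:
$C{\left(x,p \right)} = - \frac{5}{3}$ ($C{\left(x,p \right)} = \frac{5}{-3} = 5 \left(- \frac{1}{3}\right) = - \frac{5}{3}$)
$I{\left(s,w \right)} = - 425 s$
$F{\left(n,G \right)} = - \frac{5}{3}$
$W = 2268$ ($W = \left(-3\right) \left(-756\right) = 2268$)
$O{\left(o \right)} = 2268 - o$
$\frac{1}{I{\left(737,-723 \right)} + O{\left(F{\left(21,4 \right)} \right)}} = \frac{1}{\left(-425\right) 737 + \left(2268 - - \frac{5}{3}\right)} = \frac{1}{-313225 + \left(2268 + \frac{5}{3}\right)} = \frac{1}{-313225 + \frac{6809}{3}} = \frac{1}{- \frac{932866}{3}} = - \frac{3}{932866}$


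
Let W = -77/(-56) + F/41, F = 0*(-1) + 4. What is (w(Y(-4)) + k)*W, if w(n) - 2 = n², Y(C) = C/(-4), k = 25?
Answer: 3381/82 ≈ 41.232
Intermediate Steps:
F = 4 (F = 0 + 4 = 4)
Y(C) = -C/4 (Y(C) = C*(-¼) = -C/4)
W = 483/328 (W = -77/(-56) + 4/41 = -77*(-1/56) + 4*(1/41) = 11/8 + 4/41 = 483/328 ≈ 1.4726)
w(n) = 2 + n²
(w(Y(-4)) + k)*W = ((2 + (-¼*(-4))²) + 25)*(483/328) = ((2 + 1²) + 25)*(483/328) = ((2 + 1) + 25)*(483/328) = (3 + 25)*(483/328) = 28*(483/328) = 3381/82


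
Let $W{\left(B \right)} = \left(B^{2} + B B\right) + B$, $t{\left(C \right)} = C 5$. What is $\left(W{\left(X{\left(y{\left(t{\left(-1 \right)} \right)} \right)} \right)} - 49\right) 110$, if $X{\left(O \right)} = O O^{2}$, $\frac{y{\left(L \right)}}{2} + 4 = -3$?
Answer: $1656190690$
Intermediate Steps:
$t{\left(C \right)} = 5 C$
$y{\left(L \right)} = -14$ ($y{\left(L \right)} = -8 + 2 \left(-3\right) = -8 - 6 = -14$)
$X{\left(O \right)} = O^{3}$
$W{\left(B \right)} = B + 2 B^{2}$ ($W{\left(B \right)} = \left(B^{2} + B^{2}\right) + B = 2 B^{2} + B = B + 2 B^{2}$)
$\left(W{\left(X{\left(y{\left(t{\left(-1 \right)} \right)} \right)} \right)} - 49\right) 110 = \left(\left(-14\right)^{3} \left(1 + 2 \left(-14\right)^{3}\right) - 49\right) 110 = \left(- 2744 \left(1 + 2 \left(-2744\right)\right) - 49\right) 110 = \left(- 2744 \left(1 - 5488\right) - 49\right) 110 = \left(\left(-2744\right) \left(-5487\right) - 49\right) 110 = \left(15056328 - 49\right) 110 = 15056279 \cdot 110 = 1656190690$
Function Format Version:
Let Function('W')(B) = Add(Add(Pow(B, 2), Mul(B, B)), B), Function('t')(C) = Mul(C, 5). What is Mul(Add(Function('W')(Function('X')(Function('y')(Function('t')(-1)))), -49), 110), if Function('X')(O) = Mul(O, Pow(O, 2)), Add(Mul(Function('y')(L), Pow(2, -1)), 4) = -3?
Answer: 1656190690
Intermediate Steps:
Function('t')(C) = Mul(5, C)
Function('y')(L) = -14 (Function('y')(L) = Add(-8, Mul(2, -3)) = Add(-8, -6) = -14)
Function('X')(O) = Pow(O, 3)
Function('W')(B) = Add(B, Mul(2, Pow(B, 2))) (Function('W')(B) = Add(Add(Pow(B, 2), Pow(B, 2)), B) = Add(Mul(2, Pow(B, 2)), B) = Add(B, Mul(2, Pow(B, 2))))
Mul(Add(Function('W')(Function('X')(Function('y')(Function('t')(-1)))), -49), 110) = Mul(Add(Mul(Pow(-14, 3), Add(1, Mul(2, Pow(-14, 3)))), -49), 110) = Mul(Add(Mul(-2744, Add(1, Mul(2, -2744))), -49), 110) = Mul(Add(Mul(-2744, Add(1, -5488)), -49), 110) = Mul(Add(Mul(-2744, -5487), -49), 110) = Mul(Add(15056328, -49), 110) = Mul(15056279, 110) = 1656190690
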